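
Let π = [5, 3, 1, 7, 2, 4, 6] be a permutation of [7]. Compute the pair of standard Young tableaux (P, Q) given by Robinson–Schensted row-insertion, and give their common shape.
P = [1, 2, 4, 6] / [3, 7] / [5];  Q = [1, 4, 6, 7] / [2, 5] / [3];  common shape = (4, 2, 1)

Row-insert the values π_1, π_2, … into P one at a time, bumping the leftmost entry strictly greater than the inserted value down to the next row. The recording tableau Q records, in position (i, j), the step at which that cell was added to P.
  Insert 5 (step 1): P = [5];  Q = [1]
  Insert 3 (step 2): P = [3] / [5];  Q = [1] / [2]
  Insert 1 (step 3): P = [1] / [3] / [5];  Q = [1] / [2] / [3]
  Insert 7 (step 4): P = [1, 7] / [3] / [5];  Q = [1, 4] / [2] / [3]
  Insert 2 (step 5): P = [1, 2] / [3, 7] / [5];  Q = [1, 4] / [2, 5] / [3]
  Insert 4 (step 6): P = [1, 2, 4] / [3, 7] / [5];  Q = [1, 4, 6] / [2, 5] / [3]
  Insert 6 (step 7): P = [1, 2, 4, 6] / [3, 7] / [5];  Q = [1, 4, 6, 7] / [2, 5] / [3]
Final shape: (4, 2, 1).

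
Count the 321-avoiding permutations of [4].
C_4 = 14

These 321-avoiding permutations are counted by the Catalan number C_n = (1/(n + 1)) · C(2n, n). For n = 4: C_4 = (1/5) · C(8, 4) = 70/5 = 14.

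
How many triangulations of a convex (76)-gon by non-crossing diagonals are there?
C_74 = 311496878311103321137536291518809134027240

These polygon triangulations are counted by the Catalan number C_n = (1/(n + 1)) · C(2n, n). For n = 74: C_74 = (1/75) · C(148, 74) = 23362265873332749085315221863910685052043000/75 = 311496878311103321137536291518809134027240.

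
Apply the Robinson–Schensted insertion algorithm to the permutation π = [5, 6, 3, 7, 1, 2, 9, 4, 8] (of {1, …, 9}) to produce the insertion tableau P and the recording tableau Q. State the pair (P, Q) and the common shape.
P = [1, 2, 4, 8] / [3, 6, 7, 9] / [5];  Q = [1, 2, 4, 7] / [3, 6, 8, 9] / [5];  common shape = (4, 4, 1)

Row-insert the values π_1, π_2, … into P one at a time, bumping the leftmost entry strictly greater than the inserted value down to the next row. The recording tableau Q records, in position (i, j), the step at which that cell was added to P.
  Insert 5 (step 1): P = [5];  Q = [1]
  Insert 6 (step 2): P = [5, 6];  Q = [1, 2]
  Insert 3 (step 3): P = [3, 6] / [5];  Q = [1, 2] / [3]
  Insert 7 (step 4): P = [3, 6, 7] / [5];  Q = [1, 2, 4] / [3]
  Insert 1 (step 5): P = [1, 6, 7] / [3] / [5];  Q = [1, 2, 4] / [3] / [5]
  Insert 2 (step 6): P = [1, 2, 7] / [3, 6] / [5];  Q = [1, 2, 4] / [3, 6] / [5]
  Insert 9 (step 7): P = [1, 2, 7, 9] / [3, 6] / [5];  Q = [1, 2, 4, 7] / [3, 6] / [5]
  Insert 4 (step 8): P = [1, 2, 4, 9] / [3, 6, 7] / [5];  Q = [1, 2, 4, 7] / [3, 6, 8] / [5]
  Insert 8 (step 9): P = [1, 2, 4, 8] / [3, 6, 7, 9] / [5];  Q = [1, 2, 4, 7] / [3, 6, 8, 9] / [5]
Final shape: (4, 4, 1).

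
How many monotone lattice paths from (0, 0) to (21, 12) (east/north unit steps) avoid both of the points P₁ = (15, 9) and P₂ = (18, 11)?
Number of paths = 158897984

Inclusion–exclusion. Total paths: C(33, 21) = 354817320. Through P₁: C(24, 15)·C(9, 6) = 109830336. Through P₂: C(29, 18)·C(4, 3) = 138389160. Since P₁ is strictly southwest of P₂, a monotone path through both must visit P₁ then P₂; paths through both = C(24, 15)·C(5, 3)·C(4, 3) = 52300160. Avoid both = 354817320 − 109830336 − 138389160 + 52300160 = 158897984.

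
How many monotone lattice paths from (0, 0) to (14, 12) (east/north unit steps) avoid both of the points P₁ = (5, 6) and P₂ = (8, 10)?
Number of paths = 6572926

Inclusion–exclusion. Total paths: C(26, 14) = 9657700. Through P₁: C(11, 5)·C(15, 9) = 2312310. Through P₂: C(18, 8)·C(8, 6) = 1225224. Since P₁ is strictly southwest of P₂, a monotone path through both must visit P₁ then P₂; paths through both = C(11, 5)·C(7, 3)·C(8, 6) = 452760. Avoid both = 9657700 − 2312310 − 1225224 + 452760 = 6572926.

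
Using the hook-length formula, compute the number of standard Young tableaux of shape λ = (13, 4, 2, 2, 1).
# SYT of shape (13, 4, 2, 2, 1) = 54774720

Hook-length formula: f^λ = n! / Π hook(c), product over all cells c of the Young diagram. For λ = (13, 4, 2, 2, 1), n = 22 boxes. Hook lengths by row (left-to-right, top-to-bottom): [17, 15, 12, 11, 9, 8, 7, 6, 5, 4, 3, 2, 1]; [7, 5, 2, 1]; [4, 2]; [3, 1]; [1]. Product of hooks = 20520428544000. So f^λ = 22! / 20520428544000 = 1124000727777607680000 / 20520428544000 = 54774720.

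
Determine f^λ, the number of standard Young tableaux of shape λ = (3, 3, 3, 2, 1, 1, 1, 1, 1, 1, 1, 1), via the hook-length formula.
# SYT of shape (3, 3, 3, 2, 1, 1, 1, 1, 1, 1, 1, 1) = 383724

Hook-length formula: f^λ = n! / Π hook(c), product over all cells c of the Young diagram. For λ = (3, 3, 3, 2, 1, 1, 1, 1, 1, 1, 1, 1), n = 19 boxes. Hook lengths by row (left-to-right, top-to-bottom): [14, 5, 3]; [13, 4, 2]; [12, 3, 1]; [10, 1]; [8]; [7]; [6]; [5]; [4]; [3]; [2]; [1]. Product of hooks = 317011968000. So f^λ = 19! / 317011968000 = 121645100408832000 / 317011968000 = 383724.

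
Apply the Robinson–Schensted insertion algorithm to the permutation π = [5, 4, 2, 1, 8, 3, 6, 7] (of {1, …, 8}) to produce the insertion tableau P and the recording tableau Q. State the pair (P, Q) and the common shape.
P = [1, 3, 6, 7] / [2, 8] / [4] / [5];  Q = [1, 5, 7, 8] / [2, 6] / [3] / [4];  common shape = (4, 2, 1, 1)

Row-insert the values π_1, π_2, … into P one at a time, bumping the leftmost entry strictly greater than the inserted value down to the next row. The recording tableau Q records, in position (i, j), the step at which that cell was added to P.
  Insert 5 (step 1): P = [5];  Q = [1]
  Insert 4 (step 2): P = [4] / [5];  Q = [1] / [2]
  Insert 2 (step 3): P = [2] / [4] / [5];  Q = [1] / [2] / [3]
  Insert 1 (step 4): P = [1] / [2] / [4] / [5];  Q = [1] / [2] / [3] / [4]
  Insert 8 (step 5): P = [1, 8] / [2] / [4] / [5];  Q = [1, 5] / [2] / [3] / [4]
  Insert 3 (step 6): P = [1, 3] / [2, 8] / [4] / [5];  Q = [1, 5] / [2, 6] / [3] / [4]
  Insert 6 (step 7): P = [1, 3, 6] / [2, 8] / [4] / [5];  Q = [1, 5, 7] / [2, 6] / [3] / [4]
  Insert 7 (step 8): P = [1, 3, 6, 7] / [2, 8] / [4] / [5];  Q = [1, 5, 7, 8] / [2, 6] / [3] / [4]
Final shape: (4, 2, 1, 1).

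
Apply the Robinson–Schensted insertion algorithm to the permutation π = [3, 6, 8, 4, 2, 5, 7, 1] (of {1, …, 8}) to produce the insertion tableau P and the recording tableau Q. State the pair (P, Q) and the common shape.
P = [1, 4, 5, 7] / [2, 8] / [3] / [6];  Q = [1, 2, 3, 7] / [4, 6] / [5] / [8];  common shape = (4, 2, 1, 1)

Row-insert the values π_1, π_2, … into P one at a time, bumping the leftmost entry strictly greater than the inserted value down to the next row. The recording tableau Q records, in position (i, j), the step at which that cell was added to P.
  Insert 3 (step 1): P = [3];  Q = [1]
  Insert 6 (step 2): P = [3, 6];  Q = [1, 2]
  Insert 8 (step 3): P = [3, 6, 8];  Q = [1, 2, 3]
  Insert 4 (step 4): P = [3, 4, 8] / [6];  Q = [1, 2, 3] / [4]
  Insert 2 (step 5): P = [2, 4, 8] / [3] / [6];  Q = [1, 2, 3] / [4] / [5]
  Insert 5 (step 6): P = [2, 4, 5] / [3, 8] / [6];  Q = [1, 2, 3] / [4, 6] / [5]
  Insert 7 (step 7): P = [2, 4, 5, 7] / [3, 8] / [6];  Q = [1, 2, 3, 7] / [4, 6] / [5]
  Insert 1 (step 8): P = [1, 4, 5, 7] / [2, 8] / [3] / [6];  Q = [1, 2, 3, 7] / [4, 6] / [5] / [8]
Final shape: (4, 2, 1, 1).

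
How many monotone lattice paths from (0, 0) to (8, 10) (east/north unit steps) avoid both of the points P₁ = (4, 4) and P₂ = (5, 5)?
Number of paths = 22786

Inclusion–exclusion. Total paths: C(18, 8) = 43758. Through P₁: C(8, 4)·C(10, 4) = 14700. Through P₂: C(10, 5)·C(8, 3) = 14112. Since P₁ is strictly southwest of P₂, a monotone path through both must visit P₁ then P₂; paths through both = C(8, 4)·C(2, 1)·C(8, 3) = 7840. Avoid both = 43758 − 14700 − 14112 + 7840 = 22786.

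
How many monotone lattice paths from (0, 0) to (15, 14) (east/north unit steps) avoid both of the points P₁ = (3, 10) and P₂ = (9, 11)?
Number of paths = 63097768

Inclusion–exclusion. Total paths: C(29, 15) = 77558760. Through P₁: C(13, 3)·C(16, 12) = 520520. Through P₂: C(20, 9)·C(9, 6) = 14108640. Since P₁ is strictly southwest of P₂, a monotone path through both must visit P₁ then P₂; paths through both = C(13, 3)·C(7, 6)·C(9, 6) = 168168. Avoid both = 77558760 − 520520 − 14108640 + 168168 = 63097768.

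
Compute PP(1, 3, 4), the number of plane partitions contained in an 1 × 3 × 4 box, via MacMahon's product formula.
PP(1, 3, 4) = 35

Evaluate the triple product over i = 1..1, j = 1..3, k = 1..4. The factors are (2/1) · (3/2) · (4/3) · (5/4) · (3/2) · (4/3) · (5/4) · (6/5) · … (12 factors total). The numerators and denominators telescope so the product is an integer; carrying out the multiplication exactly gives PP(1, 3, 4) = 35.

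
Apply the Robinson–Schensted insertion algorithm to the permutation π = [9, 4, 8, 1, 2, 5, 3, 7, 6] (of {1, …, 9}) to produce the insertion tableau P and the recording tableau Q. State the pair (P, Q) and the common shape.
P = [1, 2, 3, 6] / [4, 5, 7] / [8] / [9];  Q = [1, 3, 6, 8] / [2, 5, 9] / [4] / [7];  common shape = (4, 3, 1, 1)

Row-insert the values π_1, π_2, … into P one at a time, bumping the leftmost entry strictly greater than the inserted value down to the next row. The recording tableau Q records, in position (i, j), the step at which that cell was added to P.
  Insert 9 (step 1): P = [9];  Q = [1]
  Insert 4 (step 2): P = [4] / [9];  Q = [1] / [2]
  Insert 8 (step 3): P = [4, 8] / [9];  Q = [1, 3] / [2]
  Insert 1 (step 4): P = [1, 8] / [4] / [9];  Q = [1, 3] / [2] / [4]
  Insert 2 (step 5): P = [1, 2] / [4, 8] / [9];  Q = [1, 3] / [2, 5] / [4]
  Insert 5 (step 6): P = [1, 2, 5] / [4, 8] / [9];  Q = [1, 3, 6] / [2, 5] / [4]
  Insert 3 (step 7): P = [1, 2, 3] / [4, 5] / [8] / [9];  Q = [1, 3, 6] / [2, 5] / [4] / [7]
  Insert 7 (step 8): P = [1, 2, 3, 7] / [4, 5] / [8] / [9];  Q = [1, 3, 6, 8] / [2, 5] / [4] / [7]
  Insert 6 (step 9): P = [1, 2, 3, 6] / [4, 5, 7] / [8] / [9];  Q = [1, 3, 6, 8] / [2, 5, 9] / [4] / [7]
Final shape: (4, 3, 1, 1).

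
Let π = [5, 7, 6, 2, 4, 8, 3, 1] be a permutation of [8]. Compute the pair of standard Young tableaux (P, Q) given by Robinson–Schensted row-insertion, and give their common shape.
P = [1, 3, 8] / [2, 6] / [4] / [5] / [7];  Q = [1, 2, 6] / [3, 5] / [4] / [7] / [8];  common shape = (3, 2, 1, 1, 1)

Row-insert the values π_1, π_2, … into P one at a time, bumping the leftmost entry strictly greater than the inserted value down to the next row. The recording tableau Q records, in position (i, j), the step at which that cell was added to P.
  Insert 5 (step 1): P = [5];  Q = [1]
  Insert 7 (step 2): P = [5, 7];  Q = [1, 2]
  Insert 6 (step 3): P = [5, 6] / [7];  Q = [1, 2] / [3]
  Insert 2 (step 4): P = [2, 6] / [5] / [7];  Q = [1, 2] / [3] / [4]
  Insert 4 (step 5): P = [2, 4] / [5, 6] / [7];  Q = [1, 2] / [3, 5] / [4]
  Insert 8 (step 6): P = [2, 4, 8] / [5, 6] / [7];  Q = [1, 2, 6] / [3, 5] / [4]
  Insert 3 (step 7): P = [2, 3, 8] / [4, 6] / [5] / [7];  Q = [1, 2, 6] / [3, 5] / [4] / [7]
  Insert 1 (step 8): P = [1, 3, 8] / [2, 6] / [4] / [5] / [7];  Q = [1, 2, 6] / [3, 5] / [4] / [7] / [8]
Final shape: (3, 2, 1, 1, 1).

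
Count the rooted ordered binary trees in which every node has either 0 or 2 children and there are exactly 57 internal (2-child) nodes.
C_57 = 26700952856774851904245220912664

These full binary trees are counted by the Catalan number C_n = (1/(n + 1)) · C(2n, n). For n = 57: C_57 = (1/58) · C(114, 57) = 1548655265692941410446222812934512/58 = 26700952856774851904245220912664.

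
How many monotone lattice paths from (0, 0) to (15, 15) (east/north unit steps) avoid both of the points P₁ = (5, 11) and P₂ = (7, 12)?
Number of paths = 144593292

Inclusion–exclusion. Total paths: C(30, 15) = 155117520. Through P₁: C(16, 5)·C(14, 10) = 4372368. Through P₂: C(19, 7)·C(11, 8) = 8314020. Since P₁ is strictly southwest of P₂, a monotone path through both must visit P₁ then P₂; paths through both = C(16, 5)·C(3, 2)·C(11, 8) = 2162160. Avoid both = 155117520 − 4372368 − 8314020 + 2162160 = 144593292.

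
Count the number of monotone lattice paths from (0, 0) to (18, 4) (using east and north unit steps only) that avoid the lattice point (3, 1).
Number of paths = 4051

Total paths from (0, 0) to (18, 4): C(22, 18) = 7315. Paths through (3, 1): (paths (0, 0) → (3, 1)) × (paths (3, 1) → (18, 4)) = C(4, 3) · C(18, 15) = 4 · 816 = 3264. Avoidance count = 7315 − 3264 = 4051.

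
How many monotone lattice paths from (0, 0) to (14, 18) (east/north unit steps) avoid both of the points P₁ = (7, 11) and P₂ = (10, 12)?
Number of paths = 253152132

Inclusion–exclusion. Total paths: C(32, 14) = 471435600. Through P₁: C(18, 7)·C(14, 7) = 109219968. Through P₂: C(22, 10)·C(10, 4) = 135795660. Since P₁ is strictly southwest of P₂, a monotone path through both must visit P₁ then P₂; paths through both = C(18, 7)·C(4, 3)·C(10, 4) = 26732160. Avoid both = 471435600 − 109219968 − 135795660 + 26732160 = 253152132.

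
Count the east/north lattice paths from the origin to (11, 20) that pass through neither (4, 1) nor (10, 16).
Number of paths = 56181240

Inclusion–exclusion. Total paths: C(31, 11) = 84672315. Through P₁: C(5, 4)·C(26, 7) = 3289000. Through P₂: C(26, 10)·C(5, 1) = 26558675. Since P₁ is strictly southwest of P₂, a monotone path through both must visit P₁ then P₂; paths through both = C(5, 4)·C(21, 6)·C(5, 1) = 1356600. Avoid both = 84672315 − 3289000 − 26558675 + 1356600 = 56181240.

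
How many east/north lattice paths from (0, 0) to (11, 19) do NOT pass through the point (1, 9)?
Number of paths = 52779740

Total paths from (0, 0) to (11, 19): C(30, 11) = 54627300. Paths through (1, 9): (paths (0, 0) → (1, 9)) × (paths (1, 9) → (11, 19)) = C(10, 1) · C(20, 10) = 10 · 184756 = 1847560. Avoidance count = 54627300 − 1847560 = 52779740.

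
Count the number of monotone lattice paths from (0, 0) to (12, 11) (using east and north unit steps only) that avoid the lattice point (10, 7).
Number of paths = 1060358

Total paths from (0, 0) to (12, 11): C(23, 12) = 1352078. Paths through (10, 7): (paths (0, 0) → (10, 7)) × (paths (10, 7) → (12, 11)) = C(17, 10) · C(6, 2) = 19448 · 15 = 291720. Avoidance count = 1352078 − 291720 = 1060358.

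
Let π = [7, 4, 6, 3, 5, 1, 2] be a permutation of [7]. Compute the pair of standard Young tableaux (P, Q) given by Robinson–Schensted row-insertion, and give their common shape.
P = [1, 2] / [3, 5] / [4, 6] / [7];  Q = [1, 3] / [2, 5] / [4, 7] / [6];  common shape = (2, 2, 2, 1)

Row-insert the values π_1, π_2, … into P one at a time, bumping the leftmost entry strictly greater than the inserted value down to the next row. The recording tableau Q records, in position (i, j), the step at which that cell was added to P.
  Insert 7 (step 1): P = [7];  Q = [1]
  Insert 4 (step 2): P = [4] / [7];  Q = [1] / [2]
  Insert 6 (step 3): P = [4, 6] / [7];  Q = [1, 3] / [2]
  Insert 3 (step 4): P = [3, 6] / [4] / [7];  Q = [1, 3] / [2] / [4]
  Insert 5 (step 5): P = [3, 5] / [4, 6] / [7];  Q = [1, 3] / [2, 5] / [4]
  Insert 1 (step 6): P = [1, 5] / [3, 6] / [4] / [7];  Q = [1, 3] / [2, 5] / [4] / [6]
  Insert 2 (step 7): P = [1, 2] / [3, 5] / [4, 6] / [7];  Q = [1, 3] / [2, 5] / [4, 7] / [6]
Final shape: (2, 2, 2, 1).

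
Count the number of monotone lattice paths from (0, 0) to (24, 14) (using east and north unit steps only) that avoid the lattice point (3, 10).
Number of paths = 9665936200

Total paths from (0, 0) to (24, 14): C(38, 24) = 9669554100. Paths through (3, 10): (paths (0, 0) → (3, 10)) × (paths (3, 10) → (24, 14)) = C(13, 3) · C(25, 21) = 286 · 12650 = 3617900. Avoidance count = 9669554100 − 3617900 = 9665936200.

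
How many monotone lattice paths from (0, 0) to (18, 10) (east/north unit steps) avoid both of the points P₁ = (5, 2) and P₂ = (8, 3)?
Number of paths = 7274532

Inclusion–exclusion. Total paths: C(28, 18) = 13123110. Through P₁: C(7, 5)·C(21, 13) = 4273290. Through P₂: C(11, 8)·C(17, 10) = 3208920. Since P₁ is strictly southwest of P₂, a monotone path through both must visit P₁ then P₂; paths through both = C(7, 5)·C(4, 3)·C(17, 10) = 1633632. Avoid both = 13123110 − 4273290 − 3208920 + 1633632 = 7274532.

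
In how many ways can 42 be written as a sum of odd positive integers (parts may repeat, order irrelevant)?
p_odd(42) = 1426

Enumerate partitions using only odd parts via the recurrence o(n, m) = o(n, m−2) + o(n−m, m) over odd m, starting from the largest odd part ≤ n. This gives p_odd(42) = 1426. (Euler's theorem: equals the count of distinct-part partitions.)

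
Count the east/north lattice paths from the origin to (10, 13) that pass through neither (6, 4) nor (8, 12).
Number of paths = 644356

Inclusion–exclusion. Total paths: C(23, 10) = 1144066. Through P₁: C(10, 6)·C(13, 4) = 150150. Through P₂: C(20, 8)·C(3, 2) = 377910. Since P₁ is strictly southwest of P₂, a monotone path through both must visit P₁ then P₂; paths through both = C(10, 6)·C(10, 2)·C(3, 2) = 28350. Avoid both = 1144066 − 150150 − 377910 + 28350 = 644356.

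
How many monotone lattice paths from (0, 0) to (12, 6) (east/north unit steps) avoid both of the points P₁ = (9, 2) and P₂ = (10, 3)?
Number of paths = 14879

Inclusion–exclusion. Total paths: C(18, 12) = 18564. Through P₁: C(11, 9)·C(7, 3) = 1925. Through P₂: C(13, 10)·C(5, 2) = 2860. Since P₁ is strictly southwest of P₂, a monotone path through both must visit P₁ then P₂; paths through both = C(11, 9)·C(2, 1)·C(5, 2) = 1100. Avoid both = 18564 − 1925 − 2860 + 1100 = 14879.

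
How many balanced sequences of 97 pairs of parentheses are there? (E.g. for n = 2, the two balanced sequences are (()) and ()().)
C_97 = 14657929356129575437016877846657032761712954950899755100

These balanced parentheses are counted by the Catalan number C_n = (1/(n + 1)) · C(2n, n). For n = 97: C_97 = (1/98) · C(194, 97) = 1436477076900698392827654028972389210647869585188175999800/98 = 14657929356129575437016877846657032761712954950899755100.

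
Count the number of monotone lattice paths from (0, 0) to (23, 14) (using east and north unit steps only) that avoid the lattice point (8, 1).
Number of paths = 5770107360

Total paths from (0, 0) to (23, 14): C(37, 23) = 6107086800. Paths through (8, 1): (paths (0, 0) → (8, 1)) × (paths (8, 1) → (23, 14)) = C(9, 8) · C(28, 15) = 9 · 37442160 = 336979440. Avoidance count = 6107086800 − 336979440 = 5770107360.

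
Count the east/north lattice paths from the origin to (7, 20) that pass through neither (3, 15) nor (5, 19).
Number of paths = 694422

Inclusion–exclusion. Total paths: C(27, 7) = 888030. Through P₁: C(18, 3)·C(9, 4) = 102816. Through P₂: C(24, 5)·C(3, 2) = 127512. Since P₁ is strictly southwest of P₂, a monotone path through both must visit P₁ then P₂; paths through both = C(18, 3)·C(6, 2)·C(3, 2) = 36720. Avoid both = 888030 − 102816 − 127512 + 36720 = 694422.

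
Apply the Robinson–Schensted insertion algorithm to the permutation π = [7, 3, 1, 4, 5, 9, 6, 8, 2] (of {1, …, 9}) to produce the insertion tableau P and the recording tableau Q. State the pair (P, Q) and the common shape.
P = [1, 2, 5, 6, 8] / [3, 4] / [7, 9];  Q = [1, 4, 5, 6, 8] / [2, 7] / [3, 9];  common shape = (5, 2, 2)

Row-insert the values π_1, π_2, … into P one at a time, bumping the leftmost entry strictly greater than the inserted value down to the next row. The recording tableau Q records, in position (i, j), the step at which that cell was added to P.
  Insert 7 (step 1): P = [7];  Q = [1]
  Insert 3 (step 2): P = [3] / [7];  Q = [1] / [2]
  Insert 1 (step 3): P = [1] / [3] / [7];  Q = [1] / [2] / [3]
  Insert 4 (step 4): P = [1, 4] / [3] / [7];  Q = [1, 4] / [2] / [3]
  Insert 5 (step 5): P = [1, 4, 5] / [3] / [7];  Q = [1, 4, 5] / [2] / [3]
  Insert 9 (step 6): P = [1, 4, 5, 9] / [3] / [7];  Q = [1, 4, 5, 6] / [2] / [3]
  Insert 6 (step 7): P = [1, 4, 5, 6] / [3, 9] / [7];  Q = [1, 4, 5, 6] / [2, 7] / [3]
  Insert 8 (step 8): P = [1, 4, 5, 6, 8] / [3, 9] / [7];  Q = [1, 4, 5, 6, 8] / [2, 7] / [3]
  Insert 2 (step 9): P = [1, 2, 5, 6, 8] / [3, 4] / [7, 9];  Q = [1, 4, 5, 6, 8] / [2, 7] / [3, 9]
Final shape: (5, 2, 2).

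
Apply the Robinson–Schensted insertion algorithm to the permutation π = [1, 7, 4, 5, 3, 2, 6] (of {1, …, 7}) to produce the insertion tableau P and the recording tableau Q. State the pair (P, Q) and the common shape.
P = [1, 2, 5, 6] / [3] / [4] / [7];  Q = [1, 2, 4, 7] / [3] / [5] / [6];  common shape = (4, 1, 1, 1)

Row-insert the values π_1, π_2, … into P one at a time, bumping the leftmost entry strictly greater than the inserted value down to the next row. The recording tableau Q records, in position (i, j), the step at which that cell was added to P.
  Insert 1 (step 1): P = [1];  Q = [1]
  Insert 7 (step 2): P = [1, 7];  Q = [1, 2]
  Insert 4 (step 3): P = [1, 4] / [7];  Q = [1, 2] / [3]
  Insert 5 (step 4): P = [1, 4, 5] / [7];  Q = [1, 2, 4] / [3]
  Insert 3 (step 5): P = [1, 3, 5] / [4] / [7];  Q = [1, 2, 4] / [3] / [5]
  Insert 2 (step 6): P = [1, 2, 5] / [3] / [4] / [7];  Q = [1, 2, 4] / [3] / [5] / [6]
  Insert 6 (step 7): P = [1, 2, 5, 6] / [3] / [4] / [7];  Q = [1, 2, 4, 7] / [3] / [5] / [6]
Final shape: (4, 1, 1, 1).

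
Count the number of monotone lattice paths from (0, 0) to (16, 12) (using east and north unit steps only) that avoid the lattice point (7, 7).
Number of paths = 23550891

Total paths from (0, 0) to (16, 12): C(28, 16) = 30421755. Paths through (7, 7): (paths (0, 0) → (7, 7)) × (paths (7, 7) → (16, 12)) = C(14, 7) · C(14, 9) = 3432 · 2002 = 6870864. Avoidance count = 30421755 − 6870864 = 23550891.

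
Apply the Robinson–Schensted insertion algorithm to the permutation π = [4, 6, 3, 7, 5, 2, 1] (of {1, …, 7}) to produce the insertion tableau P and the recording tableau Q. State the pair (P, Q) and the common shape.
P = [1, 5, 7] / [2, 6] / [3] / [4];  Q = [1, 2, 4] / [3, 5] / [6] / [7];  common shape = (3, 2, 1, 1)

Row-insert the values π_1, π_2, … into P one at a time, bumping the leftmost entry strictly greater than the inserted value down to the next row. The recording tableau Q records, in position (i, j), the step at which that cell was added to P.
  Insert 4 (step 1): P = [4];  Q = [1]
  Insert 6 (step 2): P = [4, 6];  Q = [1, 2]
  Insert 3 (step 3): P = [3, 6] / [4];  Q = [1, 2] / [3]
  Insert 7 (step 4): P = [3, 6, 7] / [4];  Q = [1, 2, 4] / [3]
  Insert 5 (step 5): P = [3, 5, 7] / [4, 6];  Q = [1, 2, 4] / [3, 5]
  Insert 2 (step 6): P = [2, 5, 7] / [3, 6] / [4];  Q = [1, 2, 4] / [3, 5] / [6]
  Insert 1 (step 7): P = [1, 5, 7] / [2, 6] / [3] / [4];  Q = [1, 2, 4] / [3, 5] / [6] / [7]
Final shape: (3, 2, 1, 1).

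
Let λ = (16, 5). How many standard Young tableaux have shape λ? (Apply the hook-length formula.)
# SYT of shape (16, 5) = 14364

Hook-length formula: f^λ = n! / Π hook(c), product over all cells c of the Young diagram. For λ = (16, 5), n = 21 boxes. Hook lengths by row (left-to-right, top-to-bottom): [17, 16, 15, 14, 13, 11, 10, 9, 8, 7, 6, 5, 4, 3, 2, 1]; [5, 4, 3, 2, 1]. Product of hooks = 3556874280960000. So f^λ = 21! / 3556874280960000 = 51090942171709440000 / 3556874280960000 = 14364.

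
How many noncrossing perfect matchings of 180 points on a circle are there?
C_90 = 1000134600800354781929399250536541864362461089950800

These noncrossing handshakes are counted by the Catalan number C_n = (1/(n + 1)) · C(2n, n). For n = 90: C_90 = (1/91) · C(180, 90) = 91012248672832285155575331798825309656983959185522800/91 = 1000134600800354781929399250536541864362461089950800.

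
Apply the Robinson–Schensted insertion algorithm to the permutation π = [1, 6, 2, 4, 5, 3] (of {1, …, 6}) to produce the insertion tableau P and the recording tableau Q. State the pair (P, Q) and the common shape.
P = [1, 2, 3, 5] / [4] / [6];  Q = [1, 2, 4, 5] / [3] / [6];  common shape = (4, 1, 1)

Row-insert the values π_1, π_2, … into P one at a time, bumping the leftmost entry strictly greater than the inserted value down to the next row. The recording tableau Q records, in position (i, j), the step at which that cell was added to P.
  Insert 1 (step 1): P = [1];  Q = [1]
  Insert 6 (step 2): P = [1, 6];  Q = [1, 2]
  Insert 2 (step 3): P = [1, 2] / [6];  Q = [1, 2] / [3]
  Insert 4 (step 4): P = [1, 2, 4] / [6];  Q = [1, 2, 4] / [3]
  Insert 5 (step 5): P = [1, 2, 4, 5] / [6];  Q = [1, 2, 4, 5] / [3]
  Insert 3 (step 6): P = [1, 2, 3, 5] / [4] / [6];  Q = [1, 2, 4, 5] / [3] / [6]
Final shape: (4, 1, 1).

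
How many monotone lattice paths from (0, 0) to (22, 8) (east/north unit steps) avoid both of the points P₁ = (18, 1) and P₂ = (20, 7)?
Number of paths = 3184161

Inclusion–exclusion. Total paths: C(30, 22) = 5852925. Through P₁: C(19, 18)·C(11, 4) = 6270. Through P₂: C(27, 20)·C(3, 2) = 2664090. Since P₁ is strictly southwest of P₂, a monotone path through both must visit P₁ then P₂; paths through both = C(19, 18)·C(8, 2)·C(3, 2) = 1596. Avoid both = 5852925 − 6270 − 2664090 + 1596 = 3184161.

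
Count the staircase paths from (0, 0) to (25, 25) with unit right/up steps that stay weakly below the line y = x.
C_25 = 4861946401452

These NE paths below the diagonal are counted by the Catalan number C_n = (1/(n + 1)) · C(2n, n). For n = 25: C_25 = (1/26) · C(50, 25) = 126410606437752/26 = 4861946401452.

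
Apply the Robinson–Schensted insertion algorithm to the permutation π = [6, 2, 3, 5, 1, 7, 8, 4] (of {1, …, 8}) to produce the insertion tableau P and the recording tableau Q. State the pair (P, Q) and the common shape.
P = [1, 3, 4, 7, 8] / [2, 5] / [6];  Q = [1, 3, 4, 6, 7] / [2, 8] / [5];  common shape = (5, 2, 1)

Row-insert the values π_1, π_2, … into P one at a time, bumping the leftmost entry strictly greater than the inserted value down to the next row. The recording tableau Q records, in position (i, j), the step at which that cell was added to P.
  Insert 6 (step 1): P = [6];  Q = [1]
  Insert 2 (step 2): P = [2] / [6];  Q = [1] / [2]
  Insert 3 (step 3): P = [2, 3] / [6];  Q = [1, 3] / [2]
  Insert 5 (step 4): P = [2, 3, 5] / [6];  Q = [1, 3, 4] / [2]
  Insert 1 (step 5): P = [1, 3, 5] / [2] / [6];  Q = [1, 3, 4] / [2] / [5]
  Insert 7 (step 6): P = [1, 3, 5, 7] / [2] / [6];  Q = [1, 3, 4, 6] / [2] / [5]
  Insert 8 (step 7): P = [1, 3, 5, 7, 8] / [2] / [6];  Q = [1, 3, 4, 6, 7] / [2] / [5]
  Insert 4 (step 8): P = [1, 3, 4, 7, 8] / [2, 5] / [6];  Q = [1, 3, 4, 6, 7] / [2, 8] / [5]
Final shape: (5, 2, 1).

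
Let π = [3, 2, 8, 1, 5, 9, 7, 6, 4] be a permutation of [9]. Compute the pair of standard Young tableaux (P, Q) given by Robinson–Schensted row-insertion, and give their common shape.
P = [1, 4, 6] / [2, 5, 9] / [3, 7] / [8];  Q = [1, 3, 6] / [2, 5, 7] / [4, 8] / [9];  common shape = (3, 3, 2, 1)

Row-insert the values π_1, π_2, … into P one at a time, bumping the leftmost entry strictly greater than the inserted value down to the next row. The recording tableau Q records, in position (i, j), the step at which that cell was added to P.
  Insert 3 (step 1): P = [3];  Q = [1]
  Insert 2 (step 2): P = [2] / [3];  Q = [1] / [2]
  Insert 8 (step 3): P = [2, 8] / [3];  Q = [1, 3] / [2]
  Insert 1 (step 4): P = [1, 8] / [2] / [3];  Q = [1, 3] / [2] / [4]
  Insert 5 (step 5): P = [1, 5] / [2, 8] / [3];  Q = [1, 3] / [2, 5] / [4]
  Insert 9 (step 6): P = [1, 5, 9] / [2, 8] / [3];  Q = [1, 3, 6] / [2, 5] / [4]
  Insert 7 (step 7): P = [1, 5, 7] / [2, 8, 9] / [3];  Q = [1, 3, 6] / [2, 5, 7] / [4]
  Insert 6 (step 8): P = [1, 5, 6] / [2, 7, 9] / [3, 8];  Q = [1, 3, 6] / [2, 5, 7] / [4, 8]
  Insert 4 (step 9): P = [1, 4, 6] / [2, 5, 9] / [3, 7] / [8];  Q = [1, 3, 6] / [2, 5, 7] / [4, 8] / [9]
Final shape: (3, 3, 2, 1).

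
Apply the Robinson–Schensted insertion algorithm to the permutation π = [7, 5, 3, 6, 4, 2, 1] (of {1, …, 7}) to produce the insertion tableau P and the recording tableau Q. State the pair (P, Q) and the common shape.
P = [1, 4] / [2, 6] / [3] / [5] / [7];  Q = [1, 4] / [2, 5] / [3] / [6] / [7];  common shape = (2, 2, 1, 1, 1)

Row-insert the values π_1, π_2, … into P one at a time, bumping the leftmost entry strictly greater than the inserted value down to the next row. The recording tableau Q records, in position (i, j), the step at which that cell was added to P.
  Insert 7 (step 1): P = [7];  Q = [1]
  Insert 5 (step 2): P = [5] / [7];  Q = [1] / [2]
  Insert 3 (step 3): P = [3] / [5] / [7];  Q = [1] / [2] / [3]
  Insert 6 (step 4): P = [3, 6] / [5] / [7];  Q = [1, 4] / [2] / [3]
  Insert 4 (step 5): P = [3, 4] / [5, 6] / [7];  Q = [1, 4] / [2, 5] / [3]
  Insert 2 (step 6): P = [2, 4] / [3, 6] / [5] / [7];  Q = [1, 4] / [2, 5] / [3] / [6]
  Insert 1 (step 7): P = [1, 4] / [2, 6] / [3] / [5] / [7];  Q = [1, 4] / [2, 5] / [3] / [6] / [7]
Final shape: (2, 2, 1, 1, 1).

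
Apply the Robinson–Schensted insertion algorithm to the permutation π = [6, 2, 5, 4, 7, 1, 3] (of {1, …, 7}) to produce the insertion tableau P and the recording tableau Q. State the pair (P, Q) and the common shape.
P = [1, 3, 7] / [2, 4] / [5] / [6];  Q = [1, 3, 5] / [2, 7] / [4] / [6];  common shape = (3, 2, 1, 1)

Row-insert the values π_1, π_2, … into P one at a time, bumping the leftmost entry strictly greater than the inserted value down to the next row. The recording tableau Q records, in position (i, j), the step at which that cell was added to P.
  Insert 6 (step 1): P = [6];  Q = [1]
  Insert 2 (step 2): P = [2] / [6];  Q = [1] / [2]
  Insert 5 (step 3): P = [2, 5] / [6];  Q = [1, 3] / [2]
  Insert 4 (step 4): P = [2, 4] / [5] / [6];  Q = [1, 3] / [2] / [4]
  Insert 7 (step 5): P = [2, 4, 7] / [5] / [6];  Q = [1, 3, 5] / [2] / [4]
  Insert 1 (step 6): P = [1, 4, 7] / [2] / [5] / [6];  Q = [1, 3, 5] / [2] / [4] / [6]
  Insert 3 (step 7): P = [1, 3, 7] / [2, 4] / [5] / [6];  Q = [1, 3, 5] / [2, 7] / [4] / [6]
Final shape: (3, 2, 1, 1).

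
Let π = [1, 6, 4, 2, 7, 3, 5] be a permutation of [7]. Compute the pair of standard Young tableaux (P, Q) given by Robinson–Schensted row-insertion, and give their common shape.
P = [1, 2, 3, 5] / [4, 7] / [6];  Q = [1, 2, 5, 7] / [3, 6] / [4];  common shape = (4, 2, 1)

Row-insert the values π_1, π_2, … into P one at a time, bumping the leftmost entry strictly greater than the inserted value down to the next row. The recording tableau Q records, in position (i, j), the step at which that cell was added to P.
  Insert 1 (step 1): P = [1];  Q = [1]
  Insert 6 (step 2): P = [1, 6];  Q = [1, 2]
  Insert 4 (step 3): P = [1, 4] / [6];  Q = [1, 2] / [3]
  Insert 2 (step 4): P = [1, 2] / [4] / [6];  Q = [1, 2] / [3] / [4]
  Insert 7 (step 5): P = [1, 2, 7] / [4] / [6];  Q = [1, 2, 5] / [3] / [4]
  Insert 3 (step 6): P = [1, 2, 3] / [4, 7] / [6];  Q = [1, 2, 5] / [3, 6] / [4]
  Insert 5 (step 7): P = [1, 2, 3, 5] / [4, 7] / [6];  Q = [1, 2, 5, 7] / [3, 6] / [4]
Final shape: (4, 2, 1).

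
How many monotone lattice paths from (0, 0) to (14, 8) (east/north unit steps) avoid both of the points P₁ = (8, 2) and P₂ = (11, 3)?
Number of paths = 267886

Inclusion–exclusion. Total paths: C(22, 14) = 319770. Through P₁: C(10, 8)·C(12, 6) = 41580. Through P₂: C(14, 11)·C(8, 3) = 20384. Since P₁ is strictly southwest of P₂, a monotone path through both must visit P₁ then P₂; paths through both = C(10, 8)·C(4, 3)·C(8, 3) = 10080. Avoid both = 319770 − 41580 − 20384 + 10080 = 267886.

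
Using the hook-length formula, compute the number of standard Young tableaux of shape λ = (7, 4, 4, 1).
# SYT of shape (7, 4, 4, 1) = 240240

Hook-length formula: f^λ = n! / Π hook(c), product over all cells c of the Young diagram. For λ = (7, 4, 4, 1), n = 16 boxes. Hook lengths by row (left-to-right, top-to-bottom): [10, 8, 7, 6, 3, 2, 1]; [6, 4, 3, 2]; [5, 3, 2, 1]; [1]. Product of hooks = 87091200. So f^λ = 16! / 87091200 = 20922789888000 / 87091200 = 240240.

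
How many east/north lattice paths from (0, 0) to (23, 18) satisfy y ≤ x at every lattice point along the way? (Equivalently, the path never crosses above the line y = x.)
Number of paths = 50528160150

By the reflection principle (André's argument), the number of monotone paths to (23, 18) with n ≤ m that never go above y = x is C(41, 23) − C(41, 24) = 202112640600 − 151584480450 = 50528160150.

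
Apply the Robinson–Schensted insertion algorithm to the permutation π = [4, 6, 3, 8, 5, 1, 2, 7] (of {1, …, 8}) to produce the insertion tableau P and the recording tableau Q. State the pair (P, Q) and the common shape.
P = [1, 2, 7] / [3, 5, 8] / [4, 6];  Q = [1, 2, 4] / [3, 5, 8] / [6, 7];  common shape = (3, 3, 2)

Row-insert the values π_1, π_2, … into P one at a time, bumping the leftmost entry strictly greater than the inserted value down to the next row. The recording tableau Q records, in position (i, j), the step at which that cell was added to P.
  Insert 4 (step 1): P = [4];  Q = [1]
  Insert 6 (step 2): P = [4, 6];  Q = [1, 2]
  Insert 3 (step 3): P = [3, 6] / [4];  Q = [1, 2] / [3]
  Insert 8 (step 4): P = [3, 6, 8] / [4];  Q = [1, 2, 4] / [3]
  Insert 5 (step 5): P = [3, 5, 8] / [4, 6];  Q = [1, 2, 4] / [3, 5]
  Insert 1 (step 6): P = [1, 5, 8] / [3, 6] / [4];  Q = [1, 2, 4] / [3, 5] / [6]
  Insert 2 (step 7): P = [1, 2, 8] / [3, 5] / [4, 6];  Q = [1, 2, 4] / [3, 5] / [6, 7]
  Insert 7 (step 8): P = [1, 2, 7] / [3, 5, 8] / [4, 6];  Q = [1, 2, 4] / [3, 5, 8] / [6, 7]
Final shape: (3, 3, 2).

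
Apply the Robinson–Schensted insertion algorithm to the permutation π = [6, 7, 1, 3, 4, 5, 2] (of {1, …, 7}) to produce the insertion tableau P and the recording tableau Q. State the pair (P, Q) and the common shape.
P = [1, 2, 4, 5] / [3, 7] / [6];  Q = [1, 2, 5, 6] / [3, 4] / [7];  common shape = (4, 2, 1)

Row-insert the values π_1, π_2, … into P one at a time, bumping the leftmost entry strictly greater than the inserted value down to the next row. The recording tableau Q records, in position (i, j), the step at which that cell was added to P.
  Insert 6 (step 1): P = [6];  Q = [1]
  Insert 7 (step 2): P = [6, 7];  Q = [1, 2]
  Insert 1 (step 3): P = [1, 7] / [6];  Q = [1, 2] / [3]
  Insert 3 (step 4): P = [1, 3] / [6, 7];  Q = [1, 2] / [3, 4]
  Insert 4 (step 5): P = [1, 3, 4] / [6, 7];  Q = [1, 2, 5] / [3, 4]
  Insert 5 (step 6): P = [1, 3, 4, 5] / [6, 7];  Q = [1, 2, 5, 6] / [3, 4]
  Insert 2 (step 7): P = [1, 2, 4, 5] / [3, 7] / [6];  Q = [1, 2, 5, 6] / [3, 4] / [7]
Final shape: (4, 2, 1).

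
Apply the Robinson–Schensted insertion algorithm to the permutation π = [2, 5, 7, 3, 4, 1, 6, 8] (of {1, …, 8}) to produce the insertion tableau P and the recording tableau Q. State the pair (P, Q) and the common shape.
P = [1, 3, 4, 6, 8] / [2, 7] / [5];  Q = [1, 2, 3, 7, 8] / [4, 5] / [6];  common shape = (5, 2, 1)

Row-insert the values π_1, π_2, … into P one at a time, bumping the leftmost entry strictly greater than the inserted value down to the next row. The recording tableau Q records, in position (i, j), the step at which that cell was added to P.
  Insert 2 (step 1): P = [2];  Q = [1]
  Insert 5 (step 2): P = [2, 5];  Q = [1, 2]
  Insert 7 (step 3): P = [2, 5, 7];  Q = [1, 2, 3]
  Insert 3 (step 4): P = [2, 3, 7] / [5];  Q = [1, 2, 3] / [4]
  Insert 4 (step 5): P = [2, 3, 4] / [5, 7];  Q = [1, 2, 3] / [4, 5]
  Insert 1 (step 6): P = [1, 3, 4] / [2, 7] / [5];  Q = [1, 2, 3] / [4, 5] / [6]
  Insert 6 (step 7): P = [1, 3, 4, 6] / [2, 7] / [5];  Q = [1, 2, 3, 7] / [4, 5] / [6]
  Insert 8 (step 8): P = [1, 3, 4, 6, 8] / [2, 7] / [5];  Q = [1, 2, 3, 7, 8] / [4, 5] / [6]
Final shape: (5, 2, 1).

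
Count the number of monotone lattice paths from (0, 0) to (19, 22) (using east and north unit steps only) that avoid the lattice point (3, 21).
Number of paths = 244662635792

Total paths from (0, 0) to (19, 22): C(41, 19) = 244662670200. Paths through (3, 21): (paths (0, 0) → (3, 21)) × (paths (3, 21) → (19, 22)) = C(24, 3) · C(17, 16) = 2024 · 17 = 34408. Avoidance count = 244662670200 − 34408 = 244662635792.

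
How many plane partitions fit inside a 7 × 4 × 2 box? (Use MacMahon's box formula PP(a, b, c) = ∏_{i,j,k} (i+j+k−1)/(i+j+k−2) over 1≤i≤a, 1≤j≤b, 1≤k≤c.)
PP(7, 4, 2) = 32670

Evaluate the triple product over i = 1..7, j = 1..4, k = 1..2. The factors are (2/1) · (3/2) · (3/2) · (4/3) · (4/3) · (5/4) · (5/4) · (6/5) · … (56 factors total). The numerators and denominators telescope so the product is an integer; carrying out the multiplication exactly gives PP(7, 4, 2) = 32670.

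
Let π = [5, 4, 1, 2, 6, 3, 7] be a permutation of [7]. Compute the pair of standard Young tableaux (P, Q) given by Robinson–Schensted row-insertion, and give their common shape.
P = [1, 2, 3, 7] / [4, 6] / [5];  Q = [1, 4, 5, 7] / [2, 6] / [3];  common shape = (4, 2, 1)

Row-insert the values π_1, π_2, … into P one at a time, bumping the leftmost entry strictly greater than the inserted value down to the next row. The recording tableau Q records, in position (i, j), the step at which that cell was added to P.
  Insert 5 (step 1): P = [5];  Q = [1]
  Insert 4 (step 2): P = [4] / [5];  Q = [1] / [2]
  Insert 1 (step 3): P = [1] / [4] / [5];  Q = [1] / [2] / [3]
  Insert 2 (step 4): P = [1, 2] / [4] / [5];  Q = [1, 4] / [2] / [3]
  Insert 6 (step 5): P = [1, 2, 6] / [4] / [5];  Q = [1, 4, 5] / [2] / [3]
  Insert 3 (step 6): P = [1, 2, 3] / [4, 6] / [5];  Q = [1, 4, 5] / [2, 6] / [3]
  Insert 7 (step 7): P = [1, 2, 3, 7] / [4, 6] / [5];  Q = [1, 4, 5, 7] / [2, 6] / [3]
Final shape: (4, 2, 1).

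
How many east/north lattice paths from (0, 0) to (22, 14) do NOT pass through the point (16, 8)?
Number of paths = 3116721996

Total paths from (0, 0) to (22, 14): C(36, 22) = 3796297200. Paths through (16, 8): (paths (0, 0) → (16, 8)) × (paths (16, 8) → (22, 14)) = C(24, 16) · C(12, 6) = 735471 · 924 = 679575204. Avoidance count = 3796297200 − 679575204 = 3116721996.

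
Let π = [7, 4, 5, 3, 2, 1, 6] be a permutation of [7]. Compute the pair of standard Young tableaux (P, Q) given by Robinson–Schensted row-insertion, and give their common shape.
P = [1, 5, 6] / [2] / [3] / [4] / [7];  Q = [1, 3, 7] / [2] / [4] / [5] / [6];  common shape = (3, 1, 1, 1, 1)

Row-insert the values π_1, π_2, … into P one at a time, bumping the leftmost entry strictly greater than the inserted value down to the next row. The recording tableau Q records, in position (i, j), the step at which that cell was added to P.
  Insert 7 (step 1): P = [7];  Q = [1]
  Insert 4 (step 2): P = [4] / [7];  Q = [1] / [2]
  Insert 5 (step 3): P = [4, 5] / [7];  Q = [1, 3] / [2]
  Insert 3 (step 4): P = [3, 5] / [4] / [7];  Q = [1, 3] / [2] / [4]
  Insert 2 (step 5): P = [2, 5] / [3] / [4] / [7];  Q = [1, 3] / [2] / [4] / [5]
  Insert 1 (step 6): P = [1, 5] / [2] / [3] / [4] / [7];  Q = [1, 3] / [2] / [4] / [5] / [6]
  Insert 6 (step 7): P = [1, 5, 6] / [2] / [3] / [4] / [7];  Q = [1, 3, 7] / [2] / [4] / [5] / [6]
Final shape: (3, 1, 1, 1, 1).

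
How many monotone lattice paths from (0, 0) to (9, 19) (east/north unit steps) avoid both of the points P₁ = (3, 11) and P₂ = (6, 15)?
Number of paths = 4360468

Inclusion–exclusion. Total paths: C(28, 9) = 6906900. Through P₁: C(14, 3)·C(14, 6) = 1093092. Through P₂: C(21, 6)·C(7, 3) = 1899240. Since P₁ is strictly southwest of P₂, a monotone path through both must visit P₁ then P₂; paths through both = C(14, 3)·C(7, 3)·C(7, 3) = 445900. Avoid both = 6906900 − 1093092 − 1899240 + 445900 = 4360468.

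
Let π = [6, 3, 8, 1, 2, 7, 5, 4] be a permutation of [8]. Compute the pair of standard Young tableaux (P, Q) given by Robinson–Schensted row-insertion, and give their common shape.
P = [1, 2, 4] / [3, 5] / [6, 7] / [8];  Q = [1, 3, 6] / [2, 5] / [4, 7] / [8];  common shape = (3, 2, 2, 1)

Row-insert the values π_1, π_2, … into P one at a time, bumping the leftmost entry strictly greater than the inserted value down to the next row. The recording tableau Q records, in position (i, j), the step at which that cell was added to P.
  Insert 6 (step 1): P = [6];  Q = [1]
  Insert 3 (step 2): P = [3] / [6];  Q = [1] / [2]
  Insert 8 (step 3): P = [3, 8] / [6];  Q = [1, 3] / [2]
  Insert 1 (step 4): P = [1, 8] / [3] / [6];  Q = [1, 3] / [2] / [4]
  Insert 2 (step 5): P = [1, 2] / [3, 8] / [6];  Q = [1, 3] / [2, 5] / [4]
  Insert 7 (step 6): P = [1, 2, 7] / [3, 8] / [6];  Q = [1, 3, 6] / [2, 5] / [4]
  Insert 5 (step 7): P = [1, 2, 5] / [3, 7] / [6, 8];  Q = [1, 3, 6] / [2, 5] / [4, 7]
  Insert 4 (step 8): P = [1, 2, 4] / [3, 5] / [6, 7] / [8];  Q = [1, 3, 6] / [2, 5] / [4, 7] / [8]
Final shape: (3, 2, 2, 1).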